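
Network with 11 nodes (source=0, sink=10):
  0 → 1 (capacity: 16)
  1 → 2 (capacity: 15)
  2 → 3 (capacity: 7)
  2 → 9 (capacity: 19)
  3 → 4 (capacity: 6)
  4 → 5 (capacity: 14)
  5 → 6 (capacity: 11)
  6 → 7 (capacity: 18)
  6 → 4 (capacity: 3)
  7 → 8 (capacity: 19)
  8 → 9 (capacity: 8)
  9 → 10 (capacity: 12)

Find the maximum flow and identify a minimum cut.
Max flow = 12, Min cut edges: (9,10)

Maximum flow: 12
Minimum cut: (9,10)
Partition: S = [0, 1, 2, 3, 4, 5, 6, 7, 8, 9], T = [10]

Max-flow min-cut theorem verified: both equal 12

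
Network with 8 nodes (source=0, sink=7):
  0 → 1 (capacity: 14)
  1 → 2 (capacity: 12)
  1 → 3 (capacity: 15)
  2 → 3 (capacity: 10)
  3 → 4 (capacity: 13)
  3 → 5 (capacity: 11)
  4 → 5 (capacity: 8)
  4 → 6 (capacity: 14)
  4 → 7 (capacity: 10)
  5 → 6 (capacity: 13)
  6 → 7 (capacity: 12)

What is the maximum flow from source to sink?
Maximum flow = 14

Max flow: 14

Flow assignment:
  0 → 1: 14/14
  1 → 3: 14/15
  3 → 4: 13/13
  3 → 5: 1/11
  4 → 6: 3/14
  4 → 7: 10/10
  5 → 6: 1/13
  6 → 7: 4/12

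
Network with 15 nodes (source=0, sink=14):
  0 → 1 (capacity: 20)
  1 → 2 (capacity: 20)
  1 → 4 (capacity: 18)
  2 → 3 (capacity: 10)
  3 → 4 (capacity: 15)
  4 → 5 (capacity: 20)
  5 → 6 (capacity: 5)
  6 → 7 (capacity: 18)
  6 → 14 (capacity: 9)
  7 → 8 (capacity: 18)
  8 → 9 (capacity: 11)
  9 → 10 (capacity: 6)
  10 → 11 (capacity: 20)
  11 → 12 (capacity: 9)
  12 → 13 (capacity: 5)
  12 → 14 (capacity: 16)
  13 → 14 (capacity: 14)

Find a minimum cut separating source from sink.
Min cut value = 5, edges: (5,6)

Min cut value: 5
Partition: S = [0, 1, 2, 3, 4, 5], T = [6, 7, 8, 9, 10, 11, 12, 13, 14]
Cut edges: (5,6)

By max-flow min-cut theorem, max flow = min cut = 5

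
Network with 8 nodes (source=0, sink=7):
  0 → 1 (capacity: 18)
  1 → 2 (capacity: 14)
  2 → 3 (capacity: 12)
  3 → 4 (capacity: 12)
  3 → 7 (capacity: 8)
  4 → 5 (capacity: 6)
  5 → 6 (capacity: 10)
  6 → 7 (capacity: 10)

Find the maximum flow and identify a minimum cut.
Max flow = 12, Min cut edges: (2,3)

Maximum flow: 12
Minimum cut: (2,3)
Partition: S = [0, 1, 2], T = [3, 4, 5, 6, 7]

Max-flow min-cut theorem verified: both equal 12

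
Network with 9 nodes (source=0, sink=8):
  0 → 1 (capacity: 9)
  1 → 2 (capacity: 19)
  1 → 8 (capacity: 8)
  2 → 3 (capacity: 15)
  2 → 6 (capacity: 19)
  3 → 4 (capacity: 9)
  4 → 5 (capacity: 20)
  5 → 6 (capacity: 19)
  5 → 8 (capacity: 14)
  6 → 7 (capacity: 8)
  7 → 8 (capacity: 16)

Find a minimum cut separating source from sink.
Min cut value = 9, edges: (0,1)

Min cut value: 9
Partition: S = [0], T = [1, 2, 3, 4, 5, 6, 7, 8]
Cut edges: (0,1)

By max-flow min-cut theorem, max flow = min cut = 9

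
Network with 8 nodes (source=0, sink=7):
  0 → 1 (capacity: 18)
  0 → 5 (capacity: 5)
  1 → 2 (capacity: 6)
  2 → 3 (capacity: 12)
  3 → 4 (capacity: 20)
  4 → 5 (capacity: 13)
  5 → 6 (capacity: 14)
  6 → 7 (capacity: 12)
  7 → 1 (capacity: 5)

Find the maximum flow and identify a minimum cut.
Max flow = 11, Min cut edges: (0,5), (1,2)

Maximum flow: 11
Minimum cut: (0,5), (1,2)
Partition: S = [0, 1], T = [2, 3, 4, 5, 6, 7]

Max-flow min-cut theorem verified: both equal 11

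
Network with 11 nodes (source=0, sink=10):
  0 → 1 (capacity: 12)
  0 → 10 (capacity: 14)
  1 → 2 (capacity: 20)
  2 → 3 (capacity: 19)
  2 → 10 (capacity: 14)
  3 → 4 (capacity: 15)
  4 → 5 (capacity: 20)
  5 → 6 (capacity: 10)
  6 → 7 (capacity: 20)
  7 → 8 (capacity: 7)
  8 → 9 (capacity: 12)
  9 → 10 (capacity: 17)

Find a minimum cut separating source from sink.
Min cut value = 26, edges: (0,1), (0,10)

Min cut value: 26
Partition: S = [0], T = [1, 2, 3, 4, 5, 6, 7, 8, 9, 10]
Cut edges: (0,1), (0,10)

By max-flow min-cut theorem, max flow = min cut = 26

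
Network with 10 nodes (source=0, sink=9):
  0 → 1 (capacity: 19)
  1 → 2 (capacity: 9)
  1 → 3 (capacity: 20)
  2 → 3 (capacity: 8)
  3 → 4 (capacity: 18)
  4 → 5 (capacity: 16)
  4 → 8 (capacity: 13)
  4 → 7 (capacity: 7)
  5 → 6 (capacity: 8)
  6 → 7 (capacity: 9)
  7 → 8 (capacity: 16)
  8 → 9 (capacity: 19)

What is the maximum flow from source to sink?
Maximum flow = 18

Max flow: 18

Flow assignment:
  0 → 1: 18/19
  1 → 3: 18/20
  3 → 4: 18/18
  4 → 8: 13/13
  4 → 7: 5/7
  7 → 8: 5/16
  8 → 9: 18/19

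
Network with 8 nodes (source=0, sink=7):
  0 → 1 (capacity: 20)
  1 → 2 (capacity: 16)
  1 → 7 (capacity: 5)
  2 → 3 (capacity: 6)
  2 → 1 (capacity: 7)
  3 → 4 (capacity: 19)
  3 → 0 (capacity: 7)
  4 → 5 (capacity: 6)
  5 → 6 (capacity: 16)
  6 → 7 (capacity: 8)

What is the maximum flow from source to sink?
Maximum flow = 11

Max flow: 11

Flow assignment:
  0 → 1: 11/20
  1 → 2: 6/16
  1 → 7: 5/5
  2 → 3: 6/6
  3 → 4: 6/19
  4 → 5: 6/6
  5 → 6: 6/16
  6 → 7: 6/8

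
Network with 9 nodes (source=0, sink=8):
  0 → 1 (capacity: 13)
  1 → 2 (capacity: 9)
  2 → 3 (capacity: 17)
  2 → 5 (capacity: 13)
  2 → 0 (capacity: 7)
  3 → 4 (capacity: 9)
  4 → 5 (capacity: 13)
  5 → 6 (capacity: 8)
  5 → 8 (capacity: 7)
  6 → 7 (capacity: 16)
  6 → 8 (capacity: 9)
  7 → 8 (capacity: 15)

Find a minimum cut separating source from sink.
Min cut value = 9, edges: (1,2)

Min cut value: 9
Partition: S = [0, 1], T = [2, 3, 4, 5, 6, 7, 8]
Cut edges: (1,2)

By max-flow min-cut theorem, max flow = min cut = 9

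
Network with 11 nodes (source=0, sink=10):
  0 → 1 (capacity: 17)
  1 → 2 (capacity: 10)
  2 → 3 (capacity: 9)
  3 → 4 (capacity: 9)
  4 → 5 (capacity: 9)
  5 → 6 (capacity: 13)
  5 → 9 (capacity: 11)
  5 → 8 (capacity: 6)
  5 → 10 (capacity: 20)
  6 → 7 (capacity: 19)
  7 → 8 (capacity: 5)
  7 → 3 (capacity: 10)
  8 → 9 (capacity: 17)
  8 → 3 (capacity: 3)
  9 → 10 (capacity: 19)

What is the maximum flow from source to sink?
Maximum flow = 9

Max flow: 9

Flow assignment:
  0 → 1: 9/17
  1 → 2: 9/10
  2 → 3: 9/9
  3 → 4: 9/9
  4 → 5: 9/9
  5 → 10: 9/20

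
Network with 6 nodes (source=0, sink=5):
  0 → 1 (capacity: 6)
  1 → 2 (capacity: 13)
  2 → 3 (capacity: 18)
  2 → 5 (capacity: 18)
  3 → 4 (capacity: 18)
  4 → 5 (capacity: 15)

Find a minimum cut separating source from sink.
Min cut value = 6, edges: (0,1)

Min cut value: 6
Partition: S = [0], T = [1, 2, 3, 4, 5]
Cut edges: (0,1)

By max-flow min-cut theorem, max flow = min cut = 6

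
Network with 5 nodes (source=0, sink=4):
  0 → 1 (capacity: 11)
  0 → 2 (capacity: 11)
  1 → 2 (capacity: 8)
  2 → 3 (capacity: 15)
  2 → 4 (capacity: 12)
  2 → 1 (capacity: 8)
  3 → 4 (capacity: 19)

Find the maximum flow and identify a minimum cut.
Max flow = 19, Min cut edges: (0,2), (1,2)

Maximum flow: 19
Minimum cut: (0,2), (1,2)
Partition: S = [0, 1], T = [2, 3, 4]

Max-flow min-cut theorem verified: both equal 19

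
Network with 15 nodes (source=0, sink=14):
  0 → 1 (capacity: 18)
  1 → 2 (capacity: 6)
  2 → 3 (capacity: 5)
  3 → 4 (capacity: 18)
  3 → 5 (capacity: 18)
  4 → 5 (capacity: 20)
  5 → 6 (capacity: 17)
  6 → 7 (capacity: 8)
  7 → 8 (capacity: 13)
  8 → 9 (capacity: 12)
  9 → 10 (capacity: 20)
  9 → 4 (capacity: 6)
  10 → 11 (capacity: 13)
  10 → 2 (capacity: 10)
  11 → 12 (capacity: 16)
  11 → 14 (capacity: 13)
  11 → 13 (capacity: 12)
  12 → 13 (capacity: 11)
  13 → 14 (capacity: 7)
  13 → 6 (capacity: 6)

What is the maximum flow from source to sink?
Maximum flow = 5

Max flow: 5

Flow assignment:
  0 → 1: 5/18
  1 → 2: 5/6
  2 → 3: 5/5
  3 → 5: 5/18
  5 → 6: 5/17
  6 → 7: 5/8
  7 → 8: 5/13
  8 → 9: 5/12
  9 → 10: 5/20
  10 → 11: 5/13
  11 → 14: 5/13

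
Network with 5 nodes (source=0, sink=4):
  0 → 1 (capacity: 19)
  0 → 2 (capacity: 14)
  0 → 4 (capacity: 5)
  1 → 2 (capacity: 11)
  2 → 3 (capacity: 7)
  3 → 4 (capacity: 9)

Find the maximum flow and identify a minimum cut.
Max flow = 12, Min cut edges: (0,4), (2,3)

Maximum flow: 12
Minimum cut: (0,4), (2,3)
Partition: S = [0, 1, 2], T = [3, 4]

Max-flow min-cut theorem verified: both equal 12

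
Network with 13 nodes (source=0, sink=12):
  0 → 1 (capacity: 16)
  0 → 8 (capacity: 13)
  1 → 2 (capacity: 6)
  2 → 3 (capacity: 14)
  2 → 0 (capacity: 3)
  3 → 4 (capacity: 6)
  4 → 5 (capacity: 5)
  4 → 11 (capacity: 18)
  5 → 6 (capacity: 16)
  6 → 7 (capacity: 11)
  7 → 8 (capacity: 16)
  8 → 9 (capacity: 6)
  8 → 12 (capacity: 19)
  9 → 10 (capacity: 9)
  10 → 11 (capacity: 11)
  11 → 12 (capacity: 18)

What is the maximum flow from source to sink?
Maximum flow = 19

Max flow: 19

Flow assignment:
  0 → 1: 6/16
  0 → 8: 13/13
  1 → 2: 6/6
  2 → 3: 6/14
  3 → 4: 6/6
  4 → 11: 6/18
  8 → 12: 13/19
  11 → 12: 6/18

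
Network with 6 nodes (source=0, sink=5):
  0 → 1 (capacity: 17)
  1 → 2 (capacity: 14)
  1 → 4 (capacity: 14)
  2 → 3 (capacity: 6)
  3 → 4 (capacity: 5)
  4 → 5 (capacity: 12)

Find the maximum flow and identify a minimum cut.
Max flow = 12, Min cut edges: (4,5)

Maximum flow: 12
Minimum cut: (4,5)
Partition: S = [0, 1, 2, 3, 4], T = [5]

Max-flow min-cut theorem verified: both equal 12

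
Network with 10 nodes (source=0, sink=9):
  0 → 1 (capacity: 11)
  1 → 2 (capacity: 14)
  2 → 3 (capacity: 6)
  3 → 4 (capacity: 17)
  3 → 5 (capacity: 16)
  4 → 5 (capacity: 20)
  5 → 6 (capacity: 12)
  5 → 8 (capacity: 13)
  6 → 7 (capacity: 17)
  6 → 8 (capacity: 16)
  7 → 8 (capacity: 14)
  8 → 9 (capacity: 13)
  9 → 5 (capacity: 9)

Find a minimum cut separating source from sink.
Min cut value = 6, edges: (2,3)

Min cut value: 6
Partition: S = [0, 1, 2], T = [3, 4, 5, 6, 7, 8, 9]
Cut edges: (2,3)

By max-flow min-cut theorem, max flow = min cut = 6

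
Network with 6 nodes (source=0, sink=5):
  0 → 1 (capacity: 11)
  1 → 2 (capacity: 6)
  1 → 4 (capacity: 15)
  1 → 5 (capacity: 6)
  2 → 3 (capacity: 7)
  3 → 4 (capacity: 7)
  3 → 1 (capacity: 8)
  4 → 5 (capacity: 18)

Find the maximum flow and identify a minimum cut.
Max flow = 11, Min cut edges: (0,1)

Maximum flow: 11
Minimum cut: (0,1)
Partition: S = [0], T = [1, 2, 3, 4, 5]

Max-flow min-cut theorem verified: both equal 11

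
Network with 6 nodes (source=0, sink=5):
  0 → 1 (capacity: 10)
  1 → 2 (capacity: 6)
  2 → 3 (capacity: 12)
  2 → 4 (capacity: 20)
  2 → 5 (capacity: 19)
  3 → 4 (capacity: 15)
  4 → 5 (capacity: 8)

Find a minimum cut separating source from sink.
Min cut value = 6, edges: (1,2)

Min cut value: 6
Partition: S = [0, 1], T = [2, 3, 4, 5]
Cut edges: (1,2)

By max-flow min-cut theorem, max flow = min cut = 6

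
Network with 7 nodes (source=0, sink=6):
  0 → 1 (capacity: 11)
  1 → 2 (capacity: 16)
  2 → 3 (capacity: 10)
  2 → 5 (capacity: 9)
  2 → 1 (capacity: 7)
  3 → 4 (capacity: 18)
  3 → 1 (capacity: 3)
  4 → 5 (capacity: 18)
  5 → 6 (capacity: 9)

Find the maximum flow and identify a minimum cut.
Max flow = 9, Min cut edges: (5,6)

Maximum flow: 9
Minimum cut: (5,6)
Partition: S = [0, 1, 2, 3, 4, 5], T = [6]

Max-flow min-cut theorem verified: both equal 9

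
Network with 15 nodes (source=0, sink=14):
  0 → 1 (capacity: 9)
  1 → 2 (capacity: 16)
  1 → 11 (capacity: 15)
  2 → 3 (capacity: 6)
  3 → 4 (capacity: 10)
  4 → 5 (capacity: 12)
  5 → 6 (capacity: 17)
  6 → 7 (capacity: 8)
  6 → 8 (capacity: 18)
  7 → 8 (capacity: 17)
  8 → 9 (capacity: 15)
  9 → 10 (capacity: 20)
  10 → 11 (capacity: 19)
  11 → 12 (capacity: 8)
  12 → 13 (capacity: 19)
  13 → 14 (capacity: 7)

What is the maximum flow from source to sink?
Maximum flow = 7

Max flow: 7

Flow assignment:
  0 → 1: 7/9
  1 → 11: 7/15
  11 → 12: 7/8
  12 → 13: 7/19
  13 → 14: 7/7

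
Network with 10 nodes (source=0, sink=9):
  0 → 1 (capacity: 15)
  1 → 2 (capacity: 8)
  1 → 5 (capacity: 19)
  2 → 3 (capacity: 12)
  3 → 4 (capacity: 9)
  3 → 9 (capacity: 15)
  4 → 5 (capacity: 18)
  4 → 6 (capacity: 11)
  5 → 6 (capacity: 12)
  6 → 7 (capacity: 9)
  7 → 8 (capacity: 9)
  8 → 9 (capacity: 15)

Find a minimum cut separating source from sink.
Min cut value = 15, edges: (0,1)

Min cut value: 15
Partition: S = [0], T = [1, 2, 3, 4, 5, 6, 7, 8, 9]
Cut edges: (0,1)

By max-flow min-cut theorem, max flow = min cut = 15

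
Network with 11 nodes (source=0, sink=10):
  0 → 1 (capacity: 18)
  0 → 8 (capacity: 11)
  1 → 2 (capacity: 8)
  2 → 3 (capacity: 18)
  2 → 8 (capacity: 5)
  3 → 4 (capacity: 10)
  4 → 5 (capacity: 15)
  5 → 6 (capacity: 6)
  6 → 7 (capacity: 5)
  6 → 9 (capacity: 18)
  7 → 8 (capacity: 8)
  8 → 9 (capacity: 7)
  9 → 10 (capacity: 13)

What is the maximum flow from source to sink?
Maximum flow = 13

Max flow: 13

Flow assignment:
  0 → 1: 8/18
  0 → 8: 5/11
  1 → 2: 8/8
  2 → 3: 6/18
  2 → 8: 2/5
  3 → 4: 6/10
  4 → 5: 6/15
  5 → 6: 6/6
  6 → 9: 6/18
  8 → 9: 7/7
  9 → 10: 13/13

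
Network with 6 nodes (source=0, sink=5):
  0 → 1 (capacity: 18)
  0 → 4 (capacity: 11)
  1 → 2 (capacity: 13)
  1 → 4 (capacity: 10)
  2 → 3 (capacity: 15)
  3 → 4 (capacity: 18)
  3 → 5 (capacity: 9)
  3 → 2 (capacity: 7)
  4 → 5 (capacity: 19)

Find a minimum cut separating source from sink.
Min cut value = 28, edges: (3,5), (4,5)

Min cut value: 28
Partition: S = [0, 1, 2, 3, 4], T = [5]
Cut edges: (3,5), (4,5)

By max-flow min-cut theorem, max flow = min cut = 28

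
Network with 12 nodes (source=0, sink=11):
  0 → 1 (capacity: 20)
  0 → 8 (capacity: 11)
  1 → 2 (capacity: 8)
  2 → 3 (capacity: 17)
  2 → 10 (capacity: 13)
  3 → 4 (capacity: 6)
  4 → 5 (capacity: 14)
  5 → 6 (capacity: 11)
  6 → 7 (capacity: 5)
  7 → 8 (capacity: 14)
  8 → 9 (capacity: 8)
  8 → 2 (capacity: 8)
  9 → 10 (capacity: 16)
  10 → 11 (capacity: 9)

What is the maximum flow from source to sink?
Maximum flow = 9

Max flow: 9

Flow assignment:
  0 → 1: 1/20
  0 → 8: 8/11
  1 → 2: 1/8
  2 → 10: 1/13
  8 → 9: 8/8
  9 → 10: 8/16
  10 → 11: 9/9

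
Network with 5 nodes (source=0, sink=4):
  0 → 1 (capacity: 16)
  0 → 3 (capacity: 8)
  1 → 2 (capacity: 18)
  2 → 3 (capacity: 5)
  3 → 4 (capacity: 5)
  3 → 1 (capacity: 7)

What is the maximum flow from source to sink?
Maximum flow = 5

Max flow: 5

Flow assignment:
  0 → 1: 5/16
  1 → 2: 5/18
  2 → 3: 5/5
  3 → 4: 5/5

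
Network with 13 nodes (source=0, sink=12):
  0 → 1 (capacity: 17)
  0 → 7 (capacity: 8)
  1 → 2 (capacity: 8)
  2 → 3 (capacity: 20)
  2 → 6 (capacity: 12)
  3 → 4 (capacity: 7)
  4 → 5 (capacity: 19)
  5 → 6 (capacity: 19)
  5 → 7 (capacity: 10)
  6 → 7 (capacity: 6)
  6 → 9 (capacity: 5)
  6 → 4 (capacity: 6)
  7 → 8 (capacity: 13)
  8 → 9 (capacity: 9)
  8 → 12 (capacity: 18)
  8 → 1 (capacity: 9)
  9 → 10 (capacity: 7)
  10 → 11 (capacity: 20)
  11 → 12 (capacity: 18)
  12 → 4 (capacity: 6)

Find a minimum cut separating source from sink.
Min cut value = 16, edges: (0,7), (1,2)

Min cut value: 16
Partition: S = [0, 1], T = [2, 3, 4, 5, 6, 7, 8, 9, 10, 11, 12]
Cut edges: (0,7), (1,2)

By max-flow min-cut theorem, max flow = min cut = 16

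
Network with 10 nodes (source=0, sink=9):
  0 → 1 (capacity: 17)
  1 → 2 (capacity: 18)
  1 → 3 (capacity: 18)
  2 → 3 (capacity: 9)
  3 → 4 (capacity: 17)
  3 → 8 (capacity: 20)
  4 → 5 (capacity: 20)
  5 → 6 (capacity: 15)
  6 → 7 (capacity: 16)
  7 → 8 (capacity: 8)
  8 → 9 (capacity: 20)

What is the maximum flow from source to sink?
Maximum flow = 17

Max flow: 17

Flow assignment:
  0 → 1: 17/17
  1 → 3: 17/18
  3 → 8: 17/20
  8 → 9: 17/20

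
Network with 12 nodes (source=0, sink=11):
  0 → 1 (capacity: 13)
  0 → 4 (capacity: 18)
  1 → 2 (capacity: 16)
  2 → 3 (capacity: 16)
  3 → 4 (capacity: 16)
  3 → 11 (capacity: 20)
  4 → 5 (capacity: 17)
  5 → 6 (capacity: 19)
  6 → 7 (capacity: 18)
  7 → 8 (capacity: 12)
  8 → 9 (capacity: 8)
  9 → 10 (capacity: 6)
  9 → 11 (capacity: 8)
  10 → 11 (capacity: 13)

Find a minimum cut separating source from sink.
Min cut value = 21, edges: (0,1), (8,9)

Min cut value: 21
Partition: S = [0, 4, 5, 6, 7, 8], T = [1, 2, 3, 9, 10, 11]
Cut edges: (0,1), (8,9)

By max-flow min-cut theorem, max flow = min cut = 21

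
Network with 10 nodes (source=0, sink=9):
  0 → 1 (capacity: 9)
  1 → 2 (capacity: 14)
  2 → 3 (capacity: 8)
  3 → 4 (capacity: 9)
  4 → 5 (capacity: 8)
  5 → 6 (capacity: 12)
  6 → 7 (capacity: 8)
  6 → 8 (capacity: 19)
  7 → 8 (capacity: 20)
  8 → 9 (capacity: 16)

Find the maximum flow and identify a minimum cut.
Max flow = 8, Min cut edges: (4,5)

Maximum flow: 8
Minimum cut: (4,5)
Partition: S = [0, 1, 2, 3, 4], T = [5, 6, 7, 8, 9]

Max-flow min-cut theorem verified: both equal 8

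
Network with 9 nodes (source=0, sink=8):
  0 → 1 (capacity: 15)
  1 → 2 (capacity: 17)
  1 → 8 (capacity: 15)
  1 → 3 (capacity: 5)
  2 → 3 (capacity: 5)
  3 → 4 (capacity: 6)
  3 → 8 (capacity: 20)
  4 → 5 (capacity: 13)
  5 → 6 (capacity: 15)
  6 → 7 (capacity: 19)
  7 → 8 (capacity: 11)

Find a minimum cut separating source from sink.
Min cut value = 15, edges: (0,1)

Min cut value: 15
Partition: S = [0], T = [1, 2, 3, 4, 5, 6, 7, 8]
Cut edges: (0,1)

By max-flow min-cut theorem, max flow = min cut = 15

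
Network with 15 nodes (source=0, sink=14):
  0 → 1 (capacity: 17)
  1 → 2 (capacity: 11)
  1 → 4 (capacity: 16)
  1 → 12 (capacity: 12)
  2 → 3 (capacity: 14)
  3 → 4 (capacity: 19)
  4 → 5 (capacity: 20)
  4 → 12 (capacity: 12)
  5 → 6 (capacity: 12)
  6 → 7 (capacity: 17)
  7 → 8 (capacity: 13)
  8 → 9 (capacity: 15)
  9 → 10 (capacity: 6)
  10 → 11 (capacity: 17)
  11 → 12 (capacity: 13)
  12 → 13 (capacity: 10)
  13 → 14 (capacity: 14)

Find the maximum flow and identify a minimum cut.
Max flow = 10, Min cut edges: (12,13)

Maximum flow: 10
Minimum cut: (12,13)
Partition: S = [0, 1, 2, 3, 4, 5, 6, 7, 8, 9, 10, 11, 12], T = [13, 14]

Max-flow min-cut theorem verified: both equal 10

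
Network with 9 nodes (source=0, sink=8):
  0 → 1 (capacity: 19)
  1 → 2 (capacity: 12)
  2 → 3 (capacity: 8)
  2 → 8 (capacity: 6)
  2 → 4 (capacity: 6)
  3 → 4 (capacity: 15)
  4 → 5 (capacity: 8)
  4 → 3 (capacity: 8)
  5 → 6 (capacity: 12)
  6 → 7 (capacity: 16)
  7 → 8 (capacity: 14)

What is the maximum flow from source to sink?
Maximum flow = 12

Max flow: 12

Flow assignment:
  0 → 1: 12/19
  1 → 2: 12/12
  2 → 8: 6/6
  2 → 4: 6/6
  4 → 5: 6/8
  5 → 6: 6/12
  6 → 7: 6/16
  7 → 8: 6/14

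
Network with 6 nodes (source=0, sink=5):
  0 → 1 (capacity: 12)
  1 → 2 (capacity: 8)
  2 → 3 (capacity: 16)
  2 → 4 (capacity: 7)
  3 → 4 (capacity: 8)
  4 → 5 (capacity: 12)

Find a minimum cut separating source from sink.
Min cut value = 8, edges: (1,2)

Min cut value: 8
Partition: S = [0, 1], T = [2, 3, 4, 5]
Cut edges: (1,2)

By max-flow min-cut theorem, max flow = min cut = 8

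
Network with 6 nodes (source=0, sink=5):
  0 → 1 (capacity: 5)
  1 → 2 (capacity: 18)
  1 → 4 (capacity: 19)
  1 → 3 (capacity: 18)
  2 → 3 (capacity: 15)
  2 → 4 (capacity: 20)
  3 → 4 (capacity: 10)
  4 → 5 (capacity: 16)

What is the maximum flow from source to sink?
Maximum flow = 5

Max flow: 5

Flow assignment:
  0 → 1: 5/5
  1 → 4: 5/19
  4 → 5: 5/16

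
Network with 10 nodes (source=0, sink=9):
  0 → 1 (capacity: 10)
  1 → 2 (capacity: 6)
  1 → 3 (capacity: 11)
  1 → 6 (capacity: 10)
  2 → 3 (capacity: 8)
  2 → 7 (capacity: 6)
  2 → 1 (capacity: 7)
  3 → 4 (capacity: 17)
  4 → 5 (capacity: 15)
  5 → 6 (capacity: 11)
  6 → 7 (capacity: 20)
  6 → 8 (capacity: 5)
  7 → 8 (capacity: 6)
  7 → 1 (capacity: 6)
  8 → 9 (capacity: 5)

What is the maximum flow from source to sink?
Maximum flow = 5

Max flow: 5

Flow assignment:
  0 → 1: 5/10
  1 → 6: 10/10
  6 → 7: 5/20
  6 → 8: 5/5
  7 → 1: 5/6
  8 → 9: 5/5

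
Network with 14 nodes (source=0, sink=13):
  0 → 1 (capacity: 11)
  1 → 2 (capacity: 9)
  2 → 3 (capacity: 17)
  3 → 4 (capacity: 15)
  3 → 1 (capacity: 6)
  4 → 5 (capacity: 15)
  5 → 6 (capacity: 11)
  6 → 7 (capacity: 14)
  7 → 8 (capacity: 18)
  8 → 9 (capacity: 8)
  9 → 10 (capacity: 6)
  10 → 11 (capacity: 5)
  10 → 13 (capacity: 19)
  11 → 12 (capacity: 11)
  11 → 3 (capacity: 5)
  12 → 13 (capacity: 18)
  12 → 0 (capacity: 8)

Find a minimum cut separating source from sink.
Min cut value = 6, edges: (9,10)

Min cut value: 6
Partition: S = [0, 1, 2, 3, 4, 5, 6, 7, 8, 9], T = [10, 11, 12, 13]
Cut edges: (9,10)

By max-flow min-cut theorem, max flow = min cut = 6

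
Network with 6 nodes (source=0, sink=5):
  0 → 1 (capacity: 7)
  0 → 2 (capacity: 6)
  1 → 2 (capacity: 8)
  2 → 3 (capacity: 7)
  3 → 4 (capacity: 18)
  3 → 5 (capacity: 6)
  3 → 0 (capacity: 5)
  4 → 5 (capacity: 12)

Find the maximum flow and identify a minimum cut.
Max flow = 7, Min cut edges: (2,3)

Maximum flow: 7
Minimum cut: (2,3)
Partition: S = [0, 1, 2], T = [3, 4, 5]

Max-flow min-cut theorem verified: both equal 7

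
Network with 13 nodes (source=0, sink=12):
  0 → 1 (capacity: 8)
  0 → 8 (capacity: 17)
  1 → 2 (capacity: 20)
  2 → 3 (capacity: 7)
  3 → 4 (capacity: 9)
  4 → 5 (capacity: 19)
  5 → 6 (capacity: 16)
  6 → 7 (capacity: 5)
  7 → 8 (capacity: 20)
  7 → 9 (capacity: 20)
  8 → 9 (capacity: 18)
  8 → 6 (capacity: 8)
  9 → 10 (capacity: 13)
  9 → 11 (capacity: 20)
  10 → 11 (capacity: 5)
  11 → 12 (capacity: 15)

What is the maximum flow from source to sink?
Maximum flow = 15

Max flow: 15

Flow assignment:
  0 → 1: 5/8
  0 → 8: 10/17
  1 → 2: 5/20
  2 → 3: 5/7
  3 → 4: 5/9
  4 → 5: 5/19
  5 → 6: 5/16
  6 → 7: 5/5
  7 → 9: 5/20
  8 → 9: 10/18
  9 → 11: 15/20
  11 → 12: 15/15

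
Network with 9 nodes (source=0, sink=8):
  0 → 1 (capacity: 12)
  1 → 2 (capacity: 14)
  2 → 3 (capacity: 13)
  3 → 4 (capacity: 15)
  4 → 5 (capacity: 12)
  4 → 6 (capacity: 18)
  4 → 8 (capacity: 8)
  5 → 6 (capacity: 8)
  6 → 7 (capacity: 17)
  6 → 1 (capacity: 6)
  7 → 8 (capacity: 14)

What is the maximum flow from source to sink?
Maximum flow = 12

Max flow: 12

Flow assignment:
  0 → 1: 12/12
  1 → 2: 12/14
  2 → 3: 12/13
  3 → 4: 12/15
  4 → 6: 4/18
  4 → 8: 8/8
  6 → 7: 4/17
  7 → 8: 4/14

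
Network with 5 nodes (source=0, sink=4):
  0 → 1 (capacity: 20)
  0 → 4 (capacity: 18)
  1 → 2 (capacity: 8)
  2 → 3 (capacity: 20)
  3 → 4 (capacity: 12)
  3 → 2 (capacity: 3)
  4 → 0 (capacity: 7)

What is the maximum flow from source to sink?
Maximum flow = 26

Max flow: 26

Flow assignment:
  0 → 1: 8/20
  0 → 4: 18/18
  1 → 2: 8/8
  2 → 3: 8/20
  3 → 4: 8/12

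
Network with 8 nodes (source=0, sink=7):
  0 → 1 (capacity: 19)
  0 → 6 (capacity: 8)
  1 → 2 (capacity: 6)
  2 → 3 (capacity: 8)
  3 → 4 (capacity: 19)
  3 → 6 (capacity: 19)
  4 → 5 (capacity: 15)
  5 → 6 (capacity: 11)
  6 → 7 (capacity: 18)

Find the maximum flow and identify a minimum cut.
Max flow = 14, Min cut edges: (0,6), (1,2)

Maximum flow: 14
Minimum cut: (0,6), (1,2)
Partition: S = [0, 1], T = [2, 3, 4, 5, 6, 7]

Max-flow min-cut theorem verified: both equal 14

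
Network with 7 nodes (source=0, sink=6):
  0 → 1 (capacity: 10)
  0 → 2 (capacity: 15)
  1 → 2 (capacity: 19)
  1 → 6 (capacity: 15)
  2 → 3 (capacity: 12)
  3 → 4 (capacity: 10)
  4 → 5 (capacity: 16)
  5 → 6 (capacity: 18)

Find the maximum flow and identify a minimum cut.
Max flow = 20, Min cut edges: (0,1), (3,4)

Maximum flow: 20
Minimum cut: (0,1), (3,4)
Partition: S = [0, 2, 3], T = [1, 4, 5, 6]

Max-flow min-cut theorem verified: both equal 20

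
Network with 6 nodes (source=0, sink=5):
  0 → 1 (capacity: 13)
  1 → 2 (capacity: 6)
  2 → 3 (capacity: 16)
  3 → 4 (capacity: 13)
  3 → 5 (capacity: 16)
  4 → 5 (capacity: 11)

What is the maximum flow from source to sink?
Maximum flow = 6

Max flow: 6

Flow assignment:
  0 → 1: 6/13
  1 → 2: 6/6
  2 → 3: 6/16
  3 → 5: 6/16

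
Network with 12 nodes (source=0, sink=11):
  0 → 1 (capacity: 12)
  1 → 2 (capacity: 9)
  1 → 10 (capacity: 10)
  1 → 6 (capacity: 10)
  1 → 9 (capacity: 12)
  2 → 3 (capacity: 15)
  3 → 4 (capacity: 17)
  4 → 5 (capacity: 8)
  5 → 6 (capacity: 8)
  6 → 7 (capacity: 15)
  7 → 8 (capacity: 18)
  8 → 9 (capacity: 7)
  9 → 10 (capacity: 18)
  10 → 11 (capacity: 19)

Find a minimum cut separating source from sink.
Min cut value = 12, edges: (0,1)

Min cut value: 12
Partition: S = [0], T = [1, 2, 3, 4, 5, 6, 7, 8, 9, 10, 11]
Cut edges: (0,1)

By max-flow min-cut theorem, max flow = min cut = 12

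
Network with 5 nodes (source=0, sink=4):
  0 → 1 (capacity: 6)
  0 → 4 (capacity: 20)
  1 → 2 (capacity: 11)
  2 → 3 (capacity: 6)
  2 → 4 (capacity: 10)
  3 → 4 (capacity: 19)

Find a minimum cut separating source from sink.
Min cut value = 26, edges: (0,1), (0,4)

Min cut value: 26
Partition: S = [0], T = [1, 2, 3, 4]
Cut edges: (0,1), (0,4)

By max-flow min-cut theorem, max flow = min cut = 26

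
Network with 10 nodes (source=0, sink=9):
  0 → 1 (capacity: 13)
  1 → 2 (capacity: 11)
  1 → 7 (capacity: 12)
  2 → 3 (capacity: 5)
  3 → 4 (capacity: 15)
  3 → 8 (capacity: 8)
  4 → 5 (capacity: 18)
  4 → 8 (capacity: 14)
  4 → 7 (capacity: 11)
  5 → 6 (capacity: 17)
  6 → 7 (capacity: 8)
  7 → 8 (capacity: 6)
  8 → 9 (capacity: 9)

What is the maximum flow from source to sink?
Maximum flow = 9

Max flow: 9

Flow assignment:
  0 → 1: 9/13
  1 → 2: 3/11
  1 → 7: 6/12
  2 → 3: 3/5
  3 → 8: 3/8
  7 → 8: 6/6
  8 → 9: 9/9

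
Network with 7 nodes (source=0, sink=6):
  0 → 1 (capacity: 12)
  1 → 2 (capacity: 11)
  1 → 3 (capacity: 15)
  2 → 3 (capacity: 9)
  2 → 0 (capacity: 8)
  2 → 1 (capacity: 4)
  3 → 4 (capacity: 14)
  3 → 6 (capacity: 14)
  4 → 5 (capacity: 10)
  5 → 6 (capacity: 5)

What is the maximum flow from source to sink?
Maximum flow = 12

Max flow: 12

Flow assignment:
  0 → 1: 12/12
  1 → 3: 12/15
  3 → 6: 12/14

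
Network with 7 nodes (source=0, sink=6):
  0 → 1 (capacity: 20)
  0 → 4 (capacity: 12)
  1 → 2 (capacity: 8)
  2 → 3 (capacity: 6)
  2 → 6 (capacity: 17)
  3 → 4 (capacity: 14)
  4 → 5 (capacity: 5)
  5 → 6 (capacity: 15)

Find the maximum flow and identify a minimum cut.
Max flow = 13, Min cut edges: (1,2), (4,5)

Maximum flow: 13
Minimum cut: (1,2), (4,5)
Partition: S = [0, 1, 3, 4], T = [2, 5, 6]

Max-flow min-cut theorem verified: both equal 13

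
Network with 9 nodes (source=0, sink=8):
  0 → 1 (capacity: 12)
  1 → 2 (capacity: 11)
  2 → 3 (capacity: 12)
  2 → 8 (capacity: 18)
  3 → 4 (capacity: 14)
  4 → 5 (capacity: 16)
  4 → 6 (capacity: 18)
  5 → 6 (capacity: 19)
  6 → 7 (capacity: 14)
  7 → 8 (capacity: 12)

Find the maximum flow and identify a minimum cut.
Max flow = 11, Min cut edges: (1,2)

Maximum flow: 11
Minimum cut: (1,2)
Partition: S = [0, 1], T = [2, 3, 4, 5, 6, 7, 8]

Max-flow min-cut theorem verified: both equal 11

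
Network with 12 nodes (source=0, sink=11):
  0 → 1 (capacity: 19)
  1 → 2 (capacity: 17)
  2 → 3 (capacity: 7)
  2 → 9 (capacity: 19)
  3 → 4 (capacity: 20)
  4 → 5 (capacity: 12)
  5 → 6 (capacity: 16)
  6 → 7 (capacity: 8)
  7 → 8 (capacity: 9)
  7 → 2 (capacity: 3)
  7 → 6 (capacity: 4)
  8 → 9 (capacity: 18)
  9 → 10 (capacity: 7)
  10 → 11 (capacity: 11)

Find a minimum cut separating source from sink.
Min cut value = 7, edges: (9,10)

Min cut value: 7
Partition: S = [0, 1, 2, 3, 4, 5, 6, 7, 8, 9], T = [10, 11]
Cut edges: (9,10)

By max-flow min-cut theorem, max flow = min cut = 7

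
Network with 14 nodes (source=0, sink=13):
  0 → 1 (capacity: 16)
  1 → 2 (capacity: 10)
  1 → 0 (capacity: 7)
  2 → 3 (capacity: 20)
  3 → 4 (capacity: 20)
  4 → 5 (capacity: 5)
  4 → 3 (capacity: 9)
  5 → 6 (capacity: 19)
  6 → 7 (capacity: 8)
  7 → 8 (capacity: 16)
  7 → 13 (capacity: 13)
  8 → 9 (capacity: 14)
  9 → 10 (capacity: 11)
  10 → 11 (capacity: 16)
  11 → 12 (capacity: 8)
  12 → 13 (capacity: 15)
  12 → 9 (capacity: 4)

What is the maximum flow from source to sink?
Maximum flow = 5

Max flow: 5

Flow assignment:
  0 → 1: 5/16
  1 → 2: 5/10
  2 → 3: 5/20
  3 → 4: 5/20
  4 → 5: 5/5
  5 → 6: 5/19
  6 → 7: 5/8
  7 → 13: 5/13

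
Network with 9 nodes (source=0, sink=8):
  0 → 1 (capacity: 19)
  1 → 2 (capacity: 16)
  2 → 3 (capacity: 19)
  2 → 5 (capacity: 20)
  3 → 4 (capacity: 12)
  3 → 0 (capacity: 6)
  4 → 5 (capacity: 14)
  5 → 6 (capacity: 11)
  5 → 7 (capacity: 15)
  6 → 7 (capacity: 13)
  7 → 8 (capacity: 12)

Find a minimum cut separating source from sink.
Min cut value = 12, edges: (7,8)

Min cut value: 12
Partition: S = [0, 1, 2, 3, 4, 5, 6, 7], T = [8]
Cut edges: (7,8)

By max-flow min-cut theorem, max flow = min cut = 12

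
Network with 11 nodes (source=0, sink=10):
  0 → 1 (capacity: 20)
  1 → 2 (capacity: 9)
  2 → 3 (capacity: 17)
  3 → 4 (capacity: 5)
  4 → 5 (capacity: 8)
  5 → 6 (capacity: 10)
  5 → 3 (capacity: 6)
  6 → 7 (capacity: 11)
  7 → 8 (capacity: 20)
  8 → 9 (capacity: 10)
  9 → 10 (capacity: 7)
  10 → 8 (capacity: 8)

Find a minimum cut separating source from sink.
Min cut value = 5, edges: (3,4)

Min cut value: 5
Partition: S = [0, 1, 2, 3], T = [4, 5, 6, 7, 8, 9, 10]
Cut edges: (3,4)

By max-flow min-cut theorem, max flow = min cut = 5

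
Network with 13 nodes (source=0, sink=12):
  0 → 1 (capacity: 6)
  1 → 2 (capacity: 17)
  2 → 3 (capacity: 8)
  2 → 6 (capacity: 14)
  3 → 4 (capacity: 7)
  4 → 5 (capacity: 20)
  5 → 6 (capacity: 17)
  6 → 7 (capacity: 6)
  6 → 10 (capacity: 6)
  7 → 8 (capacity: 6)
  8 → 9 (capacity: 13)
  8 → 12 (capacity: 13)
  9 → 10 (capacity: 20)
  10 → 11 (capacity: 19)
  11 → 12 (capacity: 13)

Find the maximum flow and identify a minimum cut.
Max flow = 6, Min cut edges: (0,1)

Maximum flow: 6
Minimum cut: (0,1)
Partition: S = [0], T = [1, 2, 3, 4, 5, 6, 7, 8, 9, 10, 11, 12]

Max-flow min-cut theorem verified: both equal 6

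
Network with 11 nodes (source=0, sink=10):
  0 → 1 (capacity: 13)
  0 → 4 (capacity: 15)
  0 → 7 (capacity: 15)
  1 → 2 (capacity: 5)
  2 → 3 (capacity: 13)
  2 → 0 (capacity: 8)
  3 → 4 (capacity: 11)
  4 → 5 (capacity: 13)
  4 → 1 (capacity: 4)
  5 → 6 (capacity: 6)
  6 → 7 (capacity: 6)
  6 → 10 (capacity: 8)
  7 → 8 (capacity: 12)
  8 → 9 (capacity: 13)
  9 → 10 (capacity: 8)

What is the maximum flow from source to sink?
Maximum flow = 14

Max flow: 14

Flow assignment:
  0 → 1: 5/13
  0 → 4: 6/15
  0 → 7: 8/15
  1 → 2: 5/5
  2 → 0: 5/8
  4 → 5: 6/13
  5 → 6: 6/6
  6 → 10: 6/8
  7 → 8: 8/12
  8 → 9: 8/13
  9 → 10: 8/8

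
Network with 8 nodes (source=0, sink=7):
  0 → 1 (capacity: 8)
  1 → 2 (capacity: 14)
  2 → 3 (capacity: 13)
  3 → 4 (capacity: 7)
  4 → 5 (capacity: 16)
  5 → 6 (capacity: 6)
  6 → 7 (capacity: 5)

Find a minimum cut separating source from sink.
Min cut value = 5, edges: (6,7)

Min cut value: 5
Partition: S = [0, 1, 2, 3, 4, 5, 6], T = [7]
Cut edges: (6,7)

By max-flow min-cut theorem, max flow = min cut = 5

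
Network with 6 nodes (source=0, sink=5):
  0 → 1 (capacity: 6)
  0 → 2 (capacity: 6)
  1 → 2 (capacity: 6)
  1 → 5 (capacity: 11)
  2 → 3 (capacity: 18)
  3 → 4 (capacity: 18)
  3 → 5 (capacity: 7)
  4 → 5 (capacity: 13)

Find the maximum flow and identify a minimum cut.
Max flow = 12, Min cut edges: (0,1), (0,2)

Maximum flow: 12
Minimum cut: (0,1), (0,2)
Partition: S = [0], T = [1, 2, 3, 4, 5]

Max-flow min-cut theorem verified: both equal 12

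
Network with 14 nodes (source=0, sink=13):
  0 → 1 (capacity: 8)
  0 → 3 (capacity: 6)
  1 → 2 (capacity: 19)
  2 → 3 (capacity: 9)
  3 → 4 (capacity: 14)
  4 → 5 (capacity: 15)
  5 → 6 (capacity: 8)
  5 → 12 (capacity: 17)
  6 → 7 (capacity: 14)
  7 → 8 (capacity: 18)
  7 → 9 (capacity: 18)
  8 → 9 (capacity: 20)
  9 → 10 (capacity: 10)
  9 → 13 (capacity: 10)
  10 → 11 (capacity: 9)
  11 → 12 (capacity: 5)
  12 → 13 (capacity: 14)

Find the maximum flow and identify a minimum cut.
Max flow = 14, Min cut edges: (3,4)

Maximum flow: 14
Minimum cut: (3,4)
Partition: S = [0, 1, 2, 3], T = [4, 5, 6, 7, 8, 9, 10, 11, 12, 13]

Max-flow min-cut theorem verified: both equal 14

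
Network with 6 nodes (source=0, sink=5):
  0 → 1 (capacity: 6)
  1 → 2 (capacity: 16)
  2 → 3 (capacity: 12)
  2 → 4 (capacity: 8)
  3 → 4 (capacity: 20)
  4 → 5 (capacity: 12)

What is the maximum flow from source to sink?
Maximum flow = 6

Max flow: 6

Flow assignment:
  0 → 1: 6/6
  1 → 2: 6/16
  2 → 4: 6/8
  4 → 5: 6/12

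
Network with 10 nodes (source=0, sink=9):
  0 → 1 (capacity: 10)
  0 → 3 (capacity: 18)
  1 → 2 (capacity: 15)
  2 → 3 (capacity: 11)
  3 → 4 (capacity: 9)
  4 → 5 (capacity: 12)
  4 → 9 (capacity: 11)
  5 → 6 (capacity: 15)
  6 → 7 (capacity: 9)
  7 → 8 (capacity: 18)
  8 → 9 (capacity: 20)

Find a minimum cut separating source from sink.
Min cut value = 9, edges: (3,4)

Min cut value: 9
Partition: S = [0, 1, 2, 3], T = [4, 5, 6, 7, 8, 9]
Cut edges: (3,4)

By max-flow min-cut theorem, max flow = min cut = 9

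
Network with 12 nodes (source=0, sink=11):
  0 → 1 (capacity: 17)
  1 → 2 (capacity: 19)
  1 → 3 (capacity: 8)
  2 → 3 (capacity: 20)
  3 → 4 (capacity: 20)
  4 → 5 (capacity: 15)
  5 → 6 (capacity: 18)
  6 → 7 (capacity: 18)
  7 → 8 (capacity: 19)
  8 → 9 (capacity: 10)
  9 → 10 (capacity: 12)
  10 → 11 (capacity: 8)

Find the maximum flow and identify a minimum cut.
Max flow = 8, Min cut edges: (10,11)

Maximum flow: 8
Minimum cut: (10,11)
Partition: S = [0, 1, 2, 3, 4, 5, 6, 7, 8, 9, 10], T = [11]

Max-flow min-cut theorem verified: both equal 8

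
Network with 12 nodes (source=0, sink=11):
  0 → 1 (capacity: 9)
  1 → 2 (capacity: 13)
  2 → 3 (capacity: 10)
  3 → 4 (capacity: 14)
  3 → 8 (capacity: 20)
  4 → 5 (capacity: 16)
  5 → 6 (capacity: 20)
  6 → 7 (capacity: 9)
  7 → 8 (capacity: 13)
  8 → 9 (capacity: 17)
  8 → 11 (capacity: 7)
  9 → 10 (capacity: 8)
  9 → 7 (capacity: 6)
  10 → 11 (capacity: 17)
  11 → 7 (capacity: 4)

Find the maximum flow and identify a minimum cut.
Max flow = 9, Min cut edges: (0,1)

Maximum flow: 9
Minimum cut: (0,1)
Partition: S = [0], T = [1, 2, 3, 4, 5, 6, 7, 8, 9, 10, 11]

Max-flow min-cut theorem verified: both equal 9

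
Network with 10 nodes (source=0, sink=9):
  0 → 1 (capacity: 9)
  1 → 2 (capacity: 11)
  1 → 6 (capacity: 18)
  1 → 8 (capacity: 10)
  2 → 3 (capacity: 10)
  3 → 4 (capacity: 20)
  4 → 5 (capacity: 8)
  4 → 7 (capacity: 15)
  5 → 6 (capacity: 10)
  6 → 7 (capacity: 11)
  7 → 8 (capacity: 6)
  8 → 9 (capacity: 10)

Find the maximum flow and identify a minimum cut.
Max flow = 9, Min cut edges: (0,1)

Maximum flow: 9
Minimum cut: (0,1)
Partition: S = [0], T = [1, 2, 3, 4, 5, 6, 7, 8, 9]

Max-flow min-cut theorem verified: both equal 9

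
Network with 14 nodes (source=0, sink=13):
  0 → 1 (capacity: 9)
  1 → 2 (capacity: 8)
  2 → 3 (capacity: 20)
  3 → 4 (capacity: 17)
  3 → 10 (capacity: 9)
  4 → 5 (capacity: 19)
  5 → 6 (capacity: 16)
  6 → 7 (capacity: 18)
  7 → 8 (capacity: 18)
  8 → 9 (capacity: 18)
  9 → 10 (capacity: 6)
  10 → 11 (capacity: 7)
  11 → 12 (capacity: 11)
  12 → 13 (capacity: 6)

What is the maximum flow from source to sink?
Maximum flow = 6

Max flow: 6

Flow assignment:
  0 → 1: 6/9
  1 → 2: 6/8
  2 → 3: 6/20
  3 → 10: 6/9
  10 → 11: 6/7
  11 → 12: 6/11
  12 → 13: 6/6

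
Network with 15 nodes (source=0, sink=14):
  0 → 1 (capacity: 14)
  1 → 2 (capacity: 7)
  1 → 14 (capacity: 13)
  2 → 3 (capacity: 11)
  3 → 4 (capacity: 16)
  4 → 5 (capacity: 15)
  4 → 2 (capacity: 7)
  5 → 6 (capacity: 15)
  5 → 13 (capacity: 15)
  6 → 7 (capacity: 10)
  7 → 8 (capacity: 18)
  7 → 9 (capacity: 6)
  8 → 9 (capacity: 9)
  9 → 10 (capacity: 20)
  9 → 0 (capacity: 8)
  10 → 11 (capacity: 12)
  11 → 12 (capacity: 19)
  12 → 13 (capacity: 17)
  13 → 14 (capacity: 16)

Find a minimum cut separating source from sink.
Min cut value = 14, edges: (0,1)

Min cut value: 14
Partition: S = [0], T = [1, 2, 3, 4, 5, 6, 7, 8, 9, 10, 11, 12, 13, 14]
Cut edges: (0,1)

By max-flow min-cut theorem, max flow = min cut = 14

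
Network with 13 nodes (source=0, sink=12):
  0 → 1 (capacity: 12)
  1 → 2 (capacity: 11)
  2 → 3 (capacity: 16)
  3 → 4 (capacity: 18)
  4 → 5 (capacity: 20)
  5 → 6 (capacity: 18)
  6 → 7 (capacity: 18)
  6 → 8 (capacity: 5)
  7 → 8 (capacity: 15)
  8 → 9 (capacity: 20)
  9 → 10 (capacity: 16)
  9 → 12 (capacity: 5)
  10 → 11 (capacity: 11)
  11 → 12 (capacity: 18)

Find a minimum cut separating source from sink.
Min cut value = 11, edges: (1,2)

Min cut value: 11
Partition: S = [0, 1], T = [2, 3, 4, 5, 6, 7, 8, 9, 10, 11, 12]
Cut edges: (1,2)

By max-flow min-cut theorem, max flow = min cut = 11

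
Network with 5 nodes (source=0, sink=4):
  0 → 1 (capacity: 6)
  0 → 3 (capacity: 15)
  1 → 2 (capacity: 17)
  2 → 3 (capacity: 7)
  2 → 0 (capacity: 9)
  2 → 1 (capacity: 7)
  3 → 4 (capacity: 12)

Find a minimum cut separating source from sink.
Min cut value = 12, edges: (3,4)

Min cut value: 12
Partition: S = [0, 1, 2, 3], T = [4]
Cut edges: (3,4)

By max-flow min-cut theorem, max flow = min cut = 12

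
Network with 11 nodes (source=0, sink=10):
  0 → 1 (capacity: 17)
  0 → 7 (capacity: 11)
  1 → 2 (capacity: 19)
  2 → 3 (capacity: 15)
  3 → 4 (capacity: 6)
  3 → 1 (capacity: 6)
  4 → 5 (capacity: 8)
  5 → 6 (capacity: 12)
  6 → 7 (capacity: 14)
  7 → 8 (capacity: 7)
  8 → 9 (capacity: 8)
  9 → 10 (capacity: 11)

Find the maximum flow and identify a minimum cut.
Max flow = 7, Min cut edges: (7,8)

Maximum flow: 7
Minimum cut: (7,8)
Partition: S = [0, 1, 2, 3, 4, 5, 6, 7], T = [8, 9, 10]

Max-flow min-cut theorem verified: both equal 7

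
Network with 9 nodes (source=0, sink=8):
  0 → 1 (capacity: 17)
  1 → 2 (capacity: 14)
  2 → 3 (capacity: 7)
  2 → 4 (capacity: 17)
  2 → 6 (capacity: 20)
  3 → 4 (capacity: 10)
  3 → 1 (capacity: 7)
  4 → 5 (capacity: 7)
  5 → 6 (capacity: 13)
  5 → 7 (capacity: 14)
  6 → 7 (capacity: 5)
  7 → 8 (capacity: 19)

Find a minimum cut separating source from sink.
Min cut value = 12, edges: (4,5), (6,7)

Min cut value: 12
Partition: S = [0, 1, 2, 3, 4, 6], T = [5, 7, 8]
Cut edges: (4,5), (6,7)

By max-flow min-cut theorem, max flow = min cut = 12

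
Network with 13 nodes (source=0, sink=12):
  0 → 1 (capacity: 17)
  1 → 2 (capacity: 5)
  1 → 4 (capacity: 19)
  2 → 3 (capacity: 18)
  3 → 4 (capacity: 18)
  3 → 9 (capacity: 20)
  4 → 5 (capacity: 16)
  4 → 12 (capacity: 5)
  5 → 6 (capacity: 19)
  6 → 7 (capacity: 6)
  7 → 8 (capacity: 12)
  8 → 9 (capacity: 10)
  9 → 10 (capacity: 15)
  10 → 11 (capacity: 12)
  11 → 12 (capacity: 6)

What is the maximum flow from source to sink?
Maximum flow = 11

Max flow: 11

Flow assignment:
  0 → 1: 11/17
  1 → 4: 11/19
  4 → 5: 6/16
  4 → 12: 5/5
  5 → 6: 6/19
  6 → 7: 6/6
  7 → 8: 6/12
  8 → 9: 6/10
  9 → 10: 6/15
  10 → 11: 6/12
  11 → 12: 6/6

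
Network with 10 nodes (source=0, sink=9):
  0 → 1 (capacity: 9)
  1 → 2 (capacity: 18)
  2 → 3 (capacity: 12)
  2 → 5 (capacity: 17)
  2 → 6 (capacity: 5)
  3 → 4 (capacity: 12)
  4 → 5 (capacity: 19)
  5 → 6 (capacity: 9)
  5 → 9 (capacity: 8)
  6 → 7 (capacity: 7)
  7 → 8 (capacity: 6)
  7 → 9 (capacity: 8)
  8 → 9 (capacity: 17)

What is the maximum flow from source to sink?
Maximum flow = 9

Max flow: 9

Flow assignment:
  0 → 1: 9/9
  1 → 2: 9/18
  2 → 5: 8/17
  2 → 6: 1/5
  5 → 9: 8/8
  6 → 7: 1/7
  7 → 9: 1/8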